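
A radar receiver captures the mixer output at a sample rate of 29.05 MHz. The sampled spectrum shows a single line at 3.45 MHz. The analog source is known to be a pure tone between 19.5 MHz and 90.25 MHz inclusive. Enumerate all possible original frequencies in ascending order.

25.6 MHz, 32.5 MHz, 54.65 MHz, 61.55 MHz, 83.7 MHz

Frequencies that alias to 3.45 MHz are k·fs ± 3.45 MHz for integer k ≥ 0.
k=0: 3.45 MHz.
k=1: 25.6 MHz, 32.5 MHz.
k=2: 54.65 MHz, 61.55 MHz.
k=3: 83.7 MHz, 90.6 MHz.
k=4: 112.75 MHz, 119.65 MHz.
Within [19.5 MHz, 90.25 MHz]: 25.6 MHz, 32.5 MHz, 54.65 MHz, 61.55 MHz, 83.7 MHz.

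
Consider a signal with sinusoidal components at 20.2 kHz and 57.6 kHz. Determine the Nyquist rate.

Highest-frequency component: 57.6 kHz.
Nyquist rate = 2 × 57.6 kHz = 115.2 kHz.

115.2 kHz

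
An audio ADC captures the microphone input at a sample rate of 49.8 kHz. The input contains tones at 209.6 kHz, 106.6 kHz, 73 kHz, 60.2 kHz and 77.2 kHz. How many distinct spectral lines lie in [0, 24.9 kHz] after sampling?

4

fs/2 = 24.9 kHz.
209.6 kHz mod fs = 10.4 kHz.
10.4 kHz ≤ fs/2 = 24.9 kHz, appears at 10.4 kHz.
106.6 kHz mod fs = 7 kHz.
7 kHz ≤ fs/2 = 24.9 kHz, appears at 7 kHz.
73 kHz mod fs = 23.2 kHz.
23.2 kHz ≤ fs/2 = 24.9 kHz, appears at 23.2 kHz.
60.2 kHz mod fs = 10.4 kHz.
10.4 kHz ≤ fs/2 = 24.9 kHz, appears at 10.4 kHz.
77.2 kHz mod fs = 27.4 kHz.
27.4 kHz > fs/2 = 24.9 kHz, folds to fs − 27.4 kHz = 22.4 kHz.
Distinct values: {7 kHz, 10.4 kHz, 22.4 kHz, 23.2 kHz} → 4.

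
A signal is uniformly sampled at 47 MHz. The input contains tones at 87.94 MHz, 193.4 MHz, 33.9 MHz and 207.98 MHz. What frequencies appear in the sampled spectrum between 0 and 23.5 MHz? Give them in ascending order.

5.4 MHz, 6.06 MHz, 13.1 MHz, 19.98 MHz

fs/2 = 23.5 MHz.
87.94 MHz mod fs = 40.94 MHz.
40.94 MHz > fs/2 = 23.5 MHz, folds to fs − 40.94 MHz = 6.06 MHz.
193.4 MHz mod fs = 5.4 MHz.
5.4 MHz ≤ fs/2 = 23.5 MHz, appears at 5.4 MHz.
33.9 MHz > fs/2 = 23.5 MHz, folds to fs − 33.9 MHz = 13.1 MHz.
207.98 MHz mod fs = 19.98 MHz.
19.98 MHz ≤ fs/2 = 23.5 MHz, appears at 19.98 MHz.
Distinct values: {5.4 MHz, 6.06 MHz, 13.1 MHz, 19.98 MHz}.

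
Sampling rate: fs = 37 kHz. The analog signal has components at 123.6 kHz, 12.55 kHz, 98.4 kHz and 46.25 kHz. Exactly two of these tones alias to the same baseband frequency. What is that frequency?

12.6 kHz

fs/2 = 18.5 kHz.
123.6 kHz mod fs = 12.6 kHz.
12.6 kHz ≤ fs/2 = 18.5 kHz, appears at 12.6 kHz.
12.55 kHz ≤ fs/2 = 18.5 kHz, passes unchanged.
98.4 kHz mod fs = 24.4 kHz.
24.4 kHz > fs/2 = 18.5 kHz, folds to fs − 24.4 kHz = 12.6 kHz.
46.25 kHz mod fs = 9.25 kHz.
9.25 kHz ≤ fs/2 = 18.5 kHz, appears at 9.25 kHz.
98.4 kHz and 123.6 kHz both map to 12.6 kHz.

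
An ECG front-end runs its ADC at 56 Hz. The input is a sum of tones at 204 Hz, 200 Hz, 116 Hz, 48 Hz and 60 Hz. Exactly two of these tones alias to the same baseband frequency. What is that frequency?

4 Hz

fs/2 = 28 Hz.
204 Hz mod fs = 36 Hz.
36 Hz > fs/2 = 28 Hz, folds to fs − 36 Hz = 20 Hz.
200 Hz mod fs = 32 Hz.
32 Hz > fs/2 = 28 Hz, folds to fs − 32 Hz = 24 Hz.
116 Hz mod fs = 4 Hz.
4 Hz ≤ fs/2 = 28 Hz, appears at 4 Hz.
48 Hz > fs/2 = 28 Hz, folds to fs − 48 Hz = 8 Hz.
60 Hz mod fs = 4 Hz.
4 Hz ≤ fs/2 = 28 Hz, appears at 4 Hz.
60 Hz and 116 Hz both map to 4 Hz.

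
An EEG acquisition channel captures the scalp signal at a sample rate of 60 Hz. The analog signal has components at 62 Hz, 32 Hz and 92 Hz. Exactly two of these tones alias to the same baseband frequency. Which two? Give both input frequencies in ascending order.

32 Hz, 92 Hz

fs/2 = 30 Hz.
62 Hz mod fs = 2 Hz.
2 Hz ≤ fs/2 = 30 Hz, appears at 2 Hz.
32 Hz > fs/2 = 30 Hz, folds to fs − 32 Hz = 28 Hz.
92 Hz mod fs = 32 Hz.
32 Hz > fs/2 = 30 Hz, folds to fs − 32 Hz = 28 Hz.
32 Hz and 92 Hz both map to 28 Hz.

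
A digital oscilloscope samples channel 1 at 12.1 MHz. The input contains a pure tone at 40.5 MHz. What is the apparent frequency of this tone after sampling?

40.5 MHz mod fs = 4.2 MHz.
4.2 MHz ≤ fs/2 = 6.05 MHz, appears at 4.2 MHz.

4.2 MHz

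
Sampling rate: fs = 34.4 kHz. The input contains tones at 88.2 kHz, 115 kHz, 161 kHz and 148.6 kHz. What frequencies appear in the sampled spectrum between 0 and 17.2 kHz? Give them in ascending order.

11 kHz, 11.8 kHz, 15 kHz

fs/2 = 17.2 kHz.
88.2 kHz mod fs = 19.4 kHz.
19.4 kHz > fs/2 = 17.2 kHz, folds to fs − 19.4 kHz = 15 kHz.
115 kHz mod fs = 11.8 kHz.
11.8 kHz ≤ fs/2 = 17.2 kHz, appears at 11.8 kHz.
161 kHz mod fs = 23.4 kHz.
23.4 kHz > fs/2 = 17.2 kHz, folds to fs − 23.4 kHz = 11 kHz.
148.6 kHz mod fs = 11 kHz.
11 kHz ≤ fs/2 = 17.2 kHz, appears at 11 kHz.
Distinct values: {11 kHz, 11.8 kHz, 15 kHz}.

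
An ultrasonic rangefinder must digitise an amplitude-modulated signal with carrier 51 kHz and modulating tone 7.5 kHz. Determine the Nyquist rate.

AM sidebands sit at fc ± fm = 43.5 kHz and 58.5 kHz.
Highest-frequency component: 58.5 kHz.
Nyquist rate = 2 × 58.5 kHz = 117 kHz.

117 kHz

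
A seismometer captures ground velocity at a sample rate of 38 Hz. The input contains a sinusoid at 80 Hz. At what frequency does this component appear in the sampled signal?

4 Hz

80 Hz mod fs = 4 Hz.
4 Hz ≤ fs/2 = 19 Hz, appears at 4 Hz.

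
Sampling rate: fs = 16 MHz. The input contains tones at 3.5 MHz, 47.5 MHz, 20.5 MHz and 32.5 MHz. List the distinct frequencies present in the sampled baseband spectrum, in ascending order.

fs/2 = 8 MHz.
3.5 MHz ≤ fs/2 = 8 MHz, passes unchanged.
47.5 MHz mod fs = 15.5 MHz.
15.5 MHz > fs/2 = 8 MHz, folds to fs − 15.5 MHz = 0.5 MHz.
20.5 MHz mod fs = 4.5 MHz.
4.5 MHz ≤ fs/2 = 8 MHz, appears at 4.5 MHz.
32.5 MHz mod fs = 0.5 MHz.
0.5 MHz ≤ fs/2 = 8 MHz, appears at 0.5 MHz.
Distinct values: {0.5 MHz, 3.5 MHz, 4.5 MHz}.

0.5 MHz, 3.5 MHz, 4.5 MHz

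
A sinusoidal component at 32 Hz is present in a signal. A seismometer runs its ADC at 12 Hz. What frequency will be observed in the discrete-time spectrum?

4 Hz

32 Hz mod fs = 8 Hz.
8 Hz > fs/2 = 6 Hz, folds to fs − 8 Hz = 4 Hz.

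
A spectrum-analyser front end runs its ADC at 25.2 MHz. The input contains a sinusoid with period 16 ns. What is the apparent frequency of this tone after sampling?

T = 16 ns → f = 1/T = 62.5 MHz.
62.5 MHz mod fs = 12.1 MHz.
12.1 MHz ≤ fs/2 = 12.6 MHz, appears at 12.1 MHz.

12.1 MHz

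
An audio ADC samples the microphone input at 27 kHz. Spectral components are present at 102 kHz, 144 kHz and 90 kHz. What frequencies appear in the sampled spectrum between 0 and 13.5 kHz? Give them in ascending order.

fs/2 = 13.5 kHz.
102 kHz mod fs = 21 kHz.
21 kHz > fs/2 = 13.5 kHz, folds to fs − 21 kHz = 6 kHz.
144 kHz mod fs = 9 kHz.
9 kHz ≤ fs/2 = 13.5 kHz, appears at 9 kHz.
90 kHz mod fs = 9 kHz.
9 kHz ≤ fs/2 = 13.5 kHz, appears at 9 kHz.
Distinct values: {6 kHz, 9 kHz}.

6 kHz, 9 kHz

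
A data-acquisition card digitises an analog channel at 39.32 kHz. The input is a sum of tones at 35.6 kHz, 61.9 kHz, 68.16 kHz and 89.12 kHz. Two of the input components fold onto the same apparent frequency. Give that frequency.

10.48 kHz

fs/2 = 19.66 kHz.
35.6 kHz > fs/2 = 19.66 kHz, folds to fs − 35.6 kHz = 3.72 kHz.
61.9 kHz mod fs = 22.58 kHz.
22.58 kHz > fs/2 = 19.66 kHz, folds to fs − 22.58 kHz = 16.74 kHz.
68.16 kHz mod fs = 28.84 kHz.
28.84 kHz > fs/2 = 19.66 kHz, folds to fs − 28.84 kHz = 10.48 kHz.
89.12 kHz mod fs = 10.48 kHz.
10.48 kHz ≤ fs/2 = 19.66 kHz, appears at 10.48 kHz.
68.16 kHz and 89.12 kHz both map to 10.48 kHz.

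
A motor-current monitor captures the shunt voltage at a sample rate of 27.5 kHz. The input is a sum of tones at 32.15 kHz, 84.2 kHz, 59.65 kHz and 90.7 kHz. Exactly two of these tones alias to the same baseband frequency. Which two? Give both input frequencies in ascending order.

fs/2 = 13.75 kHz.
32.15 kHz mod fs = 4.65 kHz.
4.65 kHz ≤ fs/2 = 13.75 kHz, appears at 4.65 kHz.
84.2 kHz mod fs = 1.7 kHz.
1.7 kHz ≤ fs/2 = 13.75 kHz, appears at 1.7 kHz.
59.65 kHz mod fs = 4.65 kHz.
4.65 kHz ≤ fs/2 = 13.75 kHz, appears at 4.65 kHz.
90.7 kHz mod fs = 8.2 kHz.
8.2 kHz ≤ fs/2 = 13.75 kHz, appears at 8.2 kHz.
32.15 kHz and 59.65 kHz both map to 4.65 kHz.

32.15 kHz, 59.65 kHz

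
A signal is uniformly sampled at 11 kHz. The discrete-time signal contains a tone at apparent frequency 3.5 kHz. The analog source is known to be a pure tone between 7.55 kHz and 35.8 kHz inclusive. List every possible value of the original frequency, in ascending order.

14.5 kHz, 18.5 kHz, 25.5 kHz, 29.5 kHz

Frequencies that alias to 3.5 kHz are k·fs ± 3.5 kHz for integer k ≥ 0.
k=0: 3.5 kHz.
k=1: 7.5 kHz, 14.5 kHz.
k=2: 18.5 kHz, 25.5 kHz.
k=3: 29.5 kHz, 36.5 kHz.
k=4: 40.5 kHz, 47.5 kHz.
Within [7.55 kHz, 35.8 kHz]: 14.5 kHz, 18.5 kHz, 25.5 kHz, 29.5 kHz.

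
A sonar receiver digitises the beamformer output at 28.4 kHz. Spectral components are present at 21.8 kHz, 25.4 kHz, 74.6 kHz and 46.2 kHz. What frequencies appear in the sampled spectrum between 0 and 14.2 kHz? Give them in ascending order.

3 kHz, 6.6 kHz, 10.6 kHz

fs/2 = 14.2 kHz.
21.8 kHz > fs/2 = 14.2 kHz, folds to fs − 21.8 kHz = 6.6 kHz.
25.4 kHz > fs/2 = 14.2 kHz, folds to fs − 25.4 kHz = 3 kHz.
74.6 kHz mod fs = 17.8 kHz.
17.8 kHz > fs/2 = 14.2 kHz, folds to fs − 17.8 kHz = 10.6 kHz.
46.2 kHz mod fs = 17.8 kHz.
17.8 kHz > fs/2 = 14.2 kHz, folds to fs − 17.8 kHz = 10.6 kHz.
Distinct values: {3 kHz, 6.6 kHz, 10.6 kHz}.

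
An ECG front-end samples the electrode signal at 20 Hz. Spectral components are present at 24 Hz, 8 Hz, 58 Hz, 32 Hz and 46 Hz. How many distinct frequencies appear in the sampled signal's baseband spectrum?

fs/2 = 10 Hz.
24 Hz mod fs = 4 Hz.
4 Hz ≤ fs/2 = 10 Hz, appears at 4 Hz.
8 Hz ≤ fs/2 = 10 Hz, passes unchanged.
58 Hz mod fs = 18 Hz.
18 Hz > fs/2 = 10 Hz, folds to fs − 18 Hz = 2 Hz.
32 Hz mod fs = 12 Hz.
12 Hz > fs/2 = 10 Hz, folds to fs − 12 Hz = 8 Hz.
46 Hz mod fs = 6 Hz.
6 Hz ≤ fs/2 = 10 Hz, appears at 6 Hz.
Distinct values: {2 Hz, 4 Hz, 6 Hz, 8 Hz} → 4.

4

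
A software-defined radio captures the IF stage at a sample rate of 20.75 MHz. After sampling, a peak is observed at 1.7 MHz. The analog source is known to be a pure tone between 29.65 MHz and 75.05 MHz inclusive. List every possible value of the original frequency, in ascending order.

Frequencies that alias to 1.7 MHz are k·fs ± 1.7 MHz for integer k ≥ 0.
k=0: 1.7 MHz.
k=1: 19.05 MHz, 22.45 MHz.
k=2: 39.8 MHz, 43.2 MHz.
k=3: 60.55 MHz, 63.95 MHz.
k=4: 81.3 MHz, 84.7 MHz.
Within [29.65 MHz, 75.05 MHz]: 39.8 MHz, 43.2 MHz, 60.55 MHz, 63.95 MHz.

39.8 MHz, 43.2 MHz, 60.55 MHz, 63.95 MHz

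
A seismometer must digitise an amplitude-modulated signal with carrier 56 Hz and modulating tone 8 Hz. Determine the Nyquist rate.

128 Hz

AM sidebands sit at fc ± fm = 48 Hz and 64 Hz.
Highest-frequency component: 64 Hz.
Nyquist rate = 2 × 64 Hz = 128 Hz.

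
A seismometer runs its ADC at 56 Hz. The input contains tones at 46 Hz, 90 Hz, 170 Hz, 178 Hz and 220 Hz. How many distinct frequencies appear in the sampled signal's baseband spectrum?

4

fs/2 = 28 Hz.
46 Hz > fs/2 = 28 Hz, folds to fs − 46 Hz = 10 Hz.
90 Hz mod fs = 34 Hz.
34 Hz > fs/2 = 28 Hz, folds to fs − 34 Hz = 22 Hz.
170 Hz mod fs = 2 Hz.
2 Hz ≤ fs/2 = 28 Hz, appears at 2 Hz.
178 Hz mod fs = 10 Hz.
10 Hz ≤ fs/2 = 28 Hz, appears at 10 Hz.
220 Hz mod fs = 52 Hz.
52 Hz > fs/2 = 28 Hz, folds to fs − 52 Hz = 4 Hz.
Distinct values: {2 Hz, 4 Hz, 10 Hz, 22 Hz} → 4.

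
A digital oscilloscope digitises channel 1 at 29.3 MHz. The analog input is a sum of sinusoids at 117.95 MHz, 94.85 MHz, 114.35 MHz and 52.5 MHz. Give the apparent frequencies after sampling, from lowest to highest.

fs/2 = 14.65 MHz.
117.95 MHz mod fs = 0.75 MHz.
0.75 MHz ≤ fs/2 = 14.65 MHz, appears at 0.75 MHz.
94.85 MHz mod fs = 6.95 MHz.
6.95 MHz ≤ fs/2 = 14.65 MHz, appears at 6.95 MHz.
114.35 MHz mod fs = 26.45 MHz.
26.45 MHz > fs/2 = 14.65 MHz, folds to fs − 26.45 MHz = 2.85 MHz.
52.5 MHz mod fs = 23.2 MHz.
23.2 MHz > fs/2 = 14.65 MHz, folds to fs − 23.2 MHz = 6.1 MHz.
Distinct values: {0.75 MHz, 2.85 MHz, 6.1 MHz, 6.95 MHz}.

0.75 MHz, 2.85 MHz, 6.1 MHz, 6.95 MHz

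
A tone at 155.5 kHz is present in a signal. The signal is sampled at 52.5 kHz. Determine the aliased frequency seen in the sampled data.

2 kHz

155.5 kHz mod fs = 50.5 kHz.
50.5 kHz > fs/2 = 26.25 kHz, folds to fs − 50.5 kHz = 2 kHz.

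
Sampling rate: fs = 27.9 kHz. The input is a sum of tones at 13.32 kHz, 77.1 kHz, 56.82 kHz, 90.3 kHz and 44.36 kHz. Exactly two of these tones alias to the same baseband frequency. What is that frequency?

6.6 kHz

fs/2 = 13.95 kHz.
13.32 kHz ≤ fs/2 = 13.95 kHz, passes unchanged.
77.1 kHz mod fs = 21.3 kHz.
21.3 kHz > fs/2 = 13.95 kHz, folds to fs − 21.3 kHz = 6.6 kHz.
56.82 kHz mod fs = 1.02 kHz.
1.02 kHz ≤ fs/2 = 13.95 kHz, appears at 1.02 kHz.
90.3 kHz mod fs = 6.6 kHz.
6.6 kHz ≤ fs/2 = 13.95 kHz, appears at 6.6 kHz.
44.36 kHz mod fs = 16.46 kHz.
16.46 kHz > fs/2 = 13.95 kHz, folds to fs − 16.46 kHz = 11.44 kHz.
77.1 kHz and 90.3 kHz both map to 6.6 kHz.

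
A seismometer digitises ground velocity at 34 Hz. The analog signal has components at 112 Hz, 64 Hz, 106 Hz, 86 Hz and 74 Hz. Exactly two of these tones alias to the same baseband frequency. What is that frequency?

4 Hz

fs/2 = 17 Hz.
112 Hz mod fs = 10 Hz.
10 Hz ≤ fs/2 = 17 Hz, appears at 10 Hz.
64 Hz mod fs = 30 Hz.
30 Hz > fs/2 = 17 Hz, folds to fs − 30 Hz = 4 Hz.
106 Hz mod fs = 4 Hz.
4 Hz ≤ fs/2 = 17 Hz, appears at 4 Hz.
86 Hz mod fs = 18 Hz.
18 Hz > fs/2 = 17 Hz, folds to fs − 18 Hz = 16 Hz.
74 Hz mod fs = 6 Hz.
6 Hz ≤ fs/2 = 17 Hz, appears at 6 Hz.
64 Hz and 106 Hz both map to 4 Hz.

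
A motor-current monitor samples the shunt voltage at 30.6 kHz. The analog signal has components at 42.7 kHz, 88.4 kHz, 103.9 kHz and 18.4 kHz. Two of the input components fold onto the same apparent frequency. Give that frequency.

12.1 kHz

fs/2 = 15.3 kHz.
42.7 kHz mod fs = 12.1 kHz.
12.1 kHz ≤ fs/2 = 15.3 kHz, appears at 12.1 kHz.
88.4 kHz mod fs = 27.2 kHz.
27.2 kHz > fs/2 = 15.3 kHz, folds to fs − 27.2 kHz = 3.4 kHz.
103.9 kHz mod fs = 12.1 kHz.
12.1 kHz ≤ fs/2 = 15.3 kHz, appears at 12.1 kHz.
18.4 kHz > fs/2 = 15.3 kHz, folds to fs − 18.4 kHz = 12.2 kHz.
42.7 kHz and 103.9 kHz both map to 12.1 kHz.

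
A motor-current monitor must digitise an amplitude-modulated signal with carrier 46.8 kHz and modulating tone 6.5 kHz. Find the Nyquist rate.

106.6 kHz

AM sidebands sit at fc ± fm = 40.3 kHz and 53.3 kHz.
Highest-frequency component: 53.3 kHz.
Nyquist rate = 2 × 53.3 kHz = 106.6 kHz.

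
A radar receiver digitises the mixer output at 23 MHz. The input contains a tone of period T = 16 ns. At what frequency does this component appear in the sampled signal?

T = 16 ns → f = 1/T = 62.5 MHz.
62.5 MHz mod fs = 16.5 MHz.
16.5 MHz > fs/2 = 11.5 MHz, folds to fs − 16.5 MHz = 6.5 MHz.

6.5 MHz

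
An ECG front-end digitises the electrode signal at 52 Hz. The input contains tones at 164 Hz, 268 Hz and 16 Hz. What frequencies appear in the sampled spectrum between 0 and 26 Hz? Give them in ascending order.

8 Hz, 16 Hz

fs/2 = 26 Hz.
164 Hz mod fs = 8 Hz.
8 Hz ≤ fs/2 = 26 Hz, appears at 8 Hz.
268 Hz mod fs = 8 Hz.
8 Hz ≤ fs/2 = 26 Hz, appears at 8 Hz.
16 Hz ≤ fs/2 = 26 Hz, passes unchanged.
Distinct values: {8 Hz, 16 Hz}.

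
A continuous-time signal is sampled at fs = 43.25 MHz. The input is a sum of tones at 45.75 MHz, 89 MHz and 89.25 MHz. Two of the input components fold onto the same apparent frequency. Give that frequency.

fs/2 = 21.625 MHz.
45.75 MHz mod fs = 2.5 MHz.
2.5 MHz ≤ fs/2 = 21.625 MHz, appears at 2.5 MHz.
89 MHz mod fs = 2.5 MHz.
2.5 MHz ≤ fs/2 = 21.625 MHz, appears at 2.5 MHz.
89.25 MHz mod fs = 2.75 MHz.
2.75 MHz ≤ fs/2 = 21.625 MHz, appears at 2.75 MHz.
45.75 MHz and 89 MHz both map to 2.5 MHz.

2.5 MHz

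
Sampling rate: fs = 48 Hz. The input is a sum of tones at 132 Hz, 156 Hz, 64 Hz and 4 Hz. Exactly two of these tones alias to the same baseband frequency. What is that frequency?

fs/2 = 24 Hz.
132 Hz mod fs = 36 Hz.
36 Hz > fs/2 = 24 Hz, folds to fs − 36 Hz = 12 Hz.
156 Hz mod fs = 12 Hz.
12 Hz ≤ fs/2 = 24 Hz, appears at 12 Hz.
64 Hz mod fs = 16 Hz.
16 Hz ≤ fs/2 = 24 Hz, appears at 16 Hz.
4 Hz ≤ fs/2 = 24 Hz, passes unchanged.
132 Hz and 156 Hz both map to 12 Hz.

12 Hz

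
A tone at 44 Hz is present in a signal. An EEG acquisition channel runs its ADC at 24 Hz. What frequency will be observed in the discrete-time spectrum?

44 Hz mod fs = 20 Hz.
20 Hz > fs/2 = 12 Hz, folds to fs − 20 Hz = 4 Hz.

4 Hz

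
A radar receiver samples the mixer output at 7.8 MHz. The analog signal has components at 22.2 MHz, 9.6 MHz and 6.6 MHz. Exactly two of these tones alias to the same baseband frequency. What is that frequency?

fs/2 = 3.9 MHz.
22.2 MHz mod fs = 6.6 MHz.
6.6 MHz > fs/2 = 3.9 MHz, folds to fs − 6.6 MHz = 1.2 MHz.
9.6 MHz mod fs = 1.8 MHz.
1.8 MHz ≤ fs/2 = 3.9 MHz, appears at 1.8 MHz.
6.6 MHz > fs/2 = 3.9 MHz, folds to fs − 6.6 MHz = 1.2 MHz.
6.6 MHz and 22.2 MHz both map to 1.2 MHz.

1.2 MHz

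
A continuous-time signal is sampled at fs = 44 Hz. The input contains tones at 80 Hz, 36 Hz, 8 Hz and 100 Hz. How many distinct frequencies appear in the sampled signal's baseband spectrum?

fs/2 = 22 Hz.
80 Hz mod fs = 36 Hz.
36 Hz > fs/2 = 22 Hz, folds to fs − 36 Hz = 8 Hz.
36 Hz > fs/2 = 22 Hz, folds to fs − 36 Hz = 8 Hz.
8 Hz ≤ fs/2 = 22 Hz, passes unchanged.
100 Hz mod fs = 12 Hz.
12 Hz ≤ fs/2 = 22 Hz, appears at 12 Hz.
Distinct values: {8 Hz, 12 Hz} → 2.

2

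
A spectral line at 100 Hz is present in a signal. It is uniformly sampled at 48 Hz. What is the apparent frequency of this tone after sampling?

4 Hz

100 Hz mod fs = 4 Hz.
4 Hz ≤ fs/2 = 24 Hz, appears at 4 Hz.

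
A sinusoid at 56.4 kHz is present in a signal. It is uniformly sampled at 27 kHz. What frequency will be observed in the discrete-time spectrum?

2.4 kHz

56.4 kHz mod fs = 2.4 kHz.
2.4 kHz ≤ fs/2 = 13.5 kHz, appears at 2.4 kHz.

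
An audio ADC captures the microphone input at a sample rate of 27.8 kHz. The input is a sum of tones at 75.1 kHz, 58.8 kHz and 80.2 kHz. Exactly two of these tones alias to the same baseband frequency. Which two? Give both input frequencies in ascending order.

fs/2 = 13.9 kHz.
75.1 kHz mod fs = 19.5 kHz.
19.5 kHz > fs/2 = 13.9 kHz, folds to fs − 19.5 kHz = 8.3 kHz.
58.8 kHz mod fs = 3.2 kHz.
3.2 kHz ≤ fs/2 = 13.9 kHz, appears at 3.2 kHz.
80.2 kHz mod fs = 24.6 kHz.
24.6 kHz > fs/2 = 13.9 kHz, folds to fs − 24.6 kHz = 3.2 kHz.
58.8 kHz and 80.2 kHz both map to 3.2 kHz.

58.8 kHz, 80.2 kHz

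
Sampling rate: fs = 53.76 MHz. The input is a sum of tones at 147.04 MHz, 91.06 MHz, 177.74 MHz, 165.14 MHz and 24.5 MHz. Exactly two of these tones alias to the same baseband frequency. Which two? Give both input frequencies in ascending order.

91.06 MHz, 177.74 MHz

fs/2 = 26.88 MHz.
147.04 MHz mod fs = 39.52 MHz.
39.52 MHz > fs/2 = 26.88 MHz, folds to fs − 39.52 MHz = 14.24 MHz.
91.06 MHz mod fs = 37.3 MHz.
37.3 MHz > fs/2 = 26.88 MHz, folds to fs − 37.3 MHz = 16.46 MHz.
177.74 MHz mod fs = 16.46 MHz.
16.46 MHz ≤ fs/2 = 26.88 MHz, appears at 16.46 MHz.
165.14 MHz mod fs = 3.86 MHz.
3.86 MHz ≤ fs/2 = 26.88 MHz, appears at 3.86 MHz.
24.5 MHz ≤ fs/2 = 26.88 MHz, passes unchanged.
91.06 MHz and 177.74 MHz both map to 16.46 MHz.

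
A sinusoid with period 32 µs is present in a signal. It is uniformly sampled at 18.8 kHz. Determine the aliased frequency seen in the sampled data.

T = 32 µs → f = 1/T = 31.25 kHz.
31.25 kHz mod fs = 12.45 kHz.
12.45 kHz > fs/2 = 9.4 kHz, folds to fs − 12.45 kHz = 6.35 kHz.

6.35 kHz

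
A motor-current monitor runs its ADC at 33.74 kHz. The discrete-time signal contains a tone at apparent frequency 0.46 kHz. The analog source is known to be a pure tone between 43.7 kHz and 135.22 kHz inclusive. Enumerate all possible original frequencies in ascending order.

67.02 kHz, 67.94 kHz, 100.76 kHz, 101.68 kHz, 134.5 kHz

Frequencies that alias to 0.46 kHz are k·fs ± 0.46 kHz for integer k ≥ 0.
k=0: 0.46 kHz.
k=1: 33.28 kHz, 34.2 kHz.
k=2: 67.02 kHz, 67.94 kHz.
k=3: 100.76 kHz, 101.68 kHz.
k=4: 134.5 kHz, 135.42 kHz.
k=5: 168.24 kHz, 169.16 kHz.
Within [43.7 kHz, 135.22 kHz]: 67.02 kHz, 67.94 kHz, 100.76 kHz, 101.68 kHz, 134.5 kHz.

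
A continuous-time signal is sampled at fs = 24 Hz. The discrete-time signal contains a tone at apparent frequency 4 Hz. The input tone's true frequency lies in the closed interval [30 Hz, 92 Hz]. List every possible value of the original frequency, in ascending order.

44 Hz, 52 Hz, 68 Hz, 76 Hz, 92 Hz

Frequencies that alias to 4 Hz are k·fs ± 4 Hz for integer k ≥ 0.
k=0: 4 Hz.
k=1: 20 Hz, 28 Hz.
k=2: 44 Hz, 52 Hz.
k=3: 68 Hz, 76 Hz.
k=4: 92 Hz, 100 Hz.
k=5: 116 Hz, 124 Hz.
Within [30 Hz, 92 Hz]: 44 Hz, 52 Hz, 68 Hz, 76 Hz, 92 Hz.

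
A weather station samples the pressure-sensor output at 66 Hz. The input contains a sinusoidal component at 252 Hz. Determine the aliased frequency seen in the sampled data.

12 Hz

252 Hz mod fs = 54 Hz.
54 Hz > fs/2 = 33 Hz, folds to fs − 54 Hz = 12 Hz.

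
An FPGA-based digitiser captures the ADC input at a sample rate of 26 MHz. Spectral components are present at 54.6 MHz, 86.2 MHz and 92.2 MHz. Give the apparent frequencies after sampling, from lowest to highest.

fs/2 = 13 MHz.
54.6 MHz mod fs = 2.6 MHz.
2.6 MHz ≤ fs/2 = 13 MHz, appears at 2.6 MHz.
86.2 MHz mod fs = 8.2 MHz.
8.2 MHz ≤ fs/2 = 13 MHz, appears at 8.2 MHz.
92.2 MHz mod fs = 14.2 MHz.
14.2 MHz > fs/2 = 13 MHz, folds to fs − 14.2 MHz = 11.8 MHz.
Distinct values: {2.6 MHz, 8.2 MHz, 11.8 MHz}.

2.6 MHz, 8.2 MHz, 11.8 MHz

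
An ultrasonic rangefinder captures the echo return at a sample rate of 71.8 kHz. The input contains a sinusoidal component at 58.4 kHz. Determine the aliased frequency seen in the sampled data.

13.4 kHz

58.4 kHz > fs/2 = 35.9 kHz, folds to fs − 58.4 kHz = 13.4 kHz.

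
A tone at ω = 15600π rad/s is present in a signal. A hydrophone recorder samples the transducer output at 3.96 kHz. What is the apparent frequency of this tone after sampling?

ω = 15600π rad/s → f = ω/(2π) = 7800 Hz = 7.8 kHz.
7.8 kHz mod fs = 3.84 kHz.
3.84 kHz > fs/2 = 1.98 kHz, folds to fs − 3.84 kHz = 0.12 kHz.

0.12 kHz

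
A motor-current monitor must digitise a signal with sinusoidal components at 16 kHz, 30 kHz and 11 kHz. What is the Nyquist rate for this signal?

Highest-frequency component: 30 kHz.
Nyquist rate = 2 × 30 kHz = 60 kHz.

60 kHz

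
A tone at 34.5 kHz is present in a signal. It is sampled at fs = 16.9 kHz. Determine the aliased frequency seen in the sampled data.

0.7 kHz

34.5 kHz mod fs = 0.7 kHz.
0.7 kHz ≤ fs/2 = 8.45 kHz, appears at 0.7 kHz.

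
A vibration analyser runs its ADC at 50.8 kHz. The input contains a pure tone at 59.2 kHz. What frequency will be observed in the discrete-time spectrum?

8.4 kHz

59.2 kHz mod fs = 8.4 kHz.
8.4 kHz ≤ fs/2 = 25.4 kHz, appears at 8.4 kHz.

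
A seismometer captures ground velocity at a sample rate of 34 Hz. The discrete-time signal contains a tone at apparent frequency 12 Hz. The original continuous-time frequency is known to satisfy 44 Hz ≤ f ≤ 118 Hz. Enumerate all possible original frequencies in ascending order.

Frequencies that alias to 12 Hz are k·fs ± 12 Hz for integer k ≥ 0.
k=0: 12 Hz.
k=1: 22 Hz, 46 Hz.
k=2: 56 Hz, 80 Hz.
k=3: 90 Hz, 114 Hz.
k=4: 124 Hz, 148 Hz.
Within [44 Hz, 118 Hz]: 46 Hz, 56 Hz, 80 Hz, 90 Hz, 114 Hz.

46 Hz, 56 Hz, 80 Hz, 90 Hz, 114 Hz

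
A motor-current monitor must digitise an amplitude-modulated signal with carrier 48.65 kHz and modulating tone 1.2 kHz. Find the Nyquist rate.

AM sidebands sit at fc ± fm = 47.45 kHz and 49.85 kHz.
Highest-frequency component: 49.85 kHz.
Nyquist rate = 2 × 49.85 kHz = 99.7 kHz.

99.7 kHz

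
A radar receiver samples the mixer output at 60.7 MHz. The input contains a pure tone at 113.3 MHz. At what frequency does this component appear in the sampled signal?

8.1 MHz

113.3 MHz mod fs = 52.6 MHz.
52.6 MHz > fs/2 = 30.35 MHz, folds to fs − 52.6 MHz = 8.1 MHz.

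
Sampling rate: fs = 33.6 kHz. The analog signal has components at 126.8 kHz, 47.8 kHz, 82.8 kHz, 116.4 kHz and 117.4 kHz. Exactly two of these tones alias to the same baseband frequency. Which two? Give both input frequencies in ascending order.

fs/2 = 16.8 kHz.
126.8 kHz mod fs = 26 kHz.
26 kHz > fs/2 = 16.8 kHz, folds to fs − 26 kHz = 7.6 kHz.
47.8 kHz mod fs = 14.2 kHz.
14.2 kHz ≤ fs/2 = 16.8 kHz, appears at 14.2 kHz.
82.8 kHz mod fs = 15.6 kHz.
15.6 kHz ≤ fs/2 = 16.8 kHz, appears at 15.6 kHz.
116.4 kHz mod fs = 15.6 kHz.
15.6 kHz ≤ fs/2 = 16.8 kHz, appears at 15.6 kHz.
117.4 kHz mod fs = 16.6 kHz.
16.6 kHz ≤ fs/2 = 16.8 kHz, appears at 16.6 kHz.
82.8 kHz and 116.4 kHz both map to 15.6 kHz.

82.8 kHz, 116.4 kHz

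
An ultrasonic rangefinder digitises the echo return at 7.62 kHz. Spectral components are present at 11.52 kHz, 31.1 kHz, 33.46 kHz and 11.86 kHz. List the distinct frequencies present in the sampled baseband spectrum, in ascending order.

0.62 kHz, 2.98 kHz, 3.38 kHz, 3.72 kHz

fs/2 = 3.81 kHz.
11.52 kHz mod fs = 3.9 kHz.
3.9 kHz > fs/2 = 3.81 kHz, folds to fs − 3.9 kHz = 3.72 kHz.
31.1 kHz mod fs = 0.62 kHz.
0.62 kHz ≤ fs/2 = 3.81 kHz, appears at 0.62 kHz.
33.46 kHz mod fs = 2.98 kHz.
2.98 kHz ≤ fs/2 = 3.81 kHz, appears at 2.98 kHz.
11.86 kHz mod fs = 4.24 kHz.
4.24 kHz > fs/2 = 3.81 kHz, folds to fs − 4.24 kHz = 3.38 kHz.
Distinct values: {0.62 kHz, 2.98 kHz, 3.38 kHz, 3.72 kHz}.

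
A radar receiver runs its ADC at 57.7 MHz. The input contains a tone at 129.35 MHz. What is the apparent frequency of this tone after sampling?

129.35 MHz mod fs = 13.95 MHz.
13.95 MHz ≤ fs/2 = 28.85 MHz, appears at 13.95 MHz.

13.95 MHz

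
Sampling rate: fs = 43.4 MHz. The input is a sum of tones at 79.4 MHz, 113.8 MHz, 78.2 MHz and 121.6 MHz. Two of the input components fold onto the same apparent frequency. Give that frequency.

fs/2 = 21.7 MHz.
79.4 MHz mod fs = 36 MHz.
36 MHz > fs/2 = 21.7 MHz, folds to fs − 36 MHz = 7.4 MHz.
113.8 MHz mod fs = 27 MHz.
27 MHz > fs/2 = 21.7 MHz, folds to fs − 27 MHz = 16.4 MHz.
78.2 MHz mod fs = 34.8 MHz.
34.8 MHz > fs/2 = 21.7 MHz, folds to fs − 34.8 MHz = 8.6 MHz.
121.6 MHz mod fs = 34.8 MHz.
34.8 MHz > fs/2 = 21.7 MHz, folds to fs − 34.8 MHz = 8.6 MHz.
78.2 MHz and 121.6 MHz both map to 8.6 MHz.

8.6 MHz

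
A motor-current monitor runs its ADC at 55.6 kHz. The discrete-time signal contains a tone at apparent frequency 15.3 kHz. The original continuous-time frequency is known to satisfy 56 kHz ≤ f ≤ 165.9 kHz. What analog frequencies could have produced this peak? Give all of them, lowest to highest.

70.9 kHz, 95.9 kHz, 126.5 kHz, 151.5 kHz

Frequencies that alias to 15.3 kHz are k·fs ± 15.3 kHz for integer k ≥ 0.
k=0: 15.3 kHz.
k=1: 40.3 kHz, 70.9 kHz.
k=2: 95.9 kHz, 126.5 kHz.
k=3: 151.5 kHz, 182.1 kHz.
k=4: 207.1 kHz, 237.7 kHz.
Within [56 kHz, 165.9 kHz]: 70.9 kHz, 95.9 kHz, 126.5 kHz, 151.5 kHz.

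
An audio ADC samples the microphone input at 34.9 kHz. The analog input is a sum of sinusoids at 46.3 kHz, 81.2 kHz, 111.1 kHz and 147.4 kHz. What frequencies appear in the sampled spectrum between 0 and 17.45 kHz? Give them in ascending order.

6.4 kHz, 7.8 kHz, 11.4 kHz

fs/2 = 17.45 kHz.
46.3 kHz mod fs = 11.4 kHz.
11.4 kHz ≤ fs/2 = 17.45 kHz, appears at 11.4 kHz.
81.2 kHz mod fs = 11.4 kHz.
11.4 kHz ≤ fs/2 = 17.45 kHz, appears at 11.4 kHz.
111.1 kHz mod fs = 6.4 kHz.
6.4 kHz ≤ fs/2 = 17.45 kHz, appears at 6.4 kHz.
147.4 kHz mod fs = 7.8 kHz.
7.8 kHz ≤ fs/2 = 17.45 kHz, appears at 7.8 kHz.
Distinct values: {6.4 kHz, 7.8 kHz, 11.4 kHz}.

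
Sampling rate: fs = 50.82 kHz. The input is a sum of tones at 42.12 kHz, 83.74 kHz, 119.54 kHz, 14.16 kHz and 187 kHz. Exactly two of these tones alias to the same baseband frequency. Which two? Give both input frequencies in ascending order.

fs/2 = 25.41 kHz.
42.12 kHz > fs/2 = 25.41 kHz, folds to fs − 42.12 kHz = 8.7 kHz.
83.74 kHz mod fs = 32.92 kHz.
32.92 kHz > fs/2 = 25.41 kHz, folds to fs − 32.92 kHz = 17.9 kHz.
119.54 kHz mod fs = 17.9 kHz.
17.9 kHz ≤ fs/2 = 25.41 kHz, appears at 17.9 kHz.
14.16 kHz ≤ fs/2 = 25.41 kHz, passes unchanged.
187 kHz mod fs = 34.54 kHz.
34.54 kHz > fs/2 = 25.41 kHz, folds to fs − 34.54 kHz = 16.28 kHz.
83.74 kHz and 119.54 kHz both map to 17.9 kHz.

83.74 kHz, 119.54 kHz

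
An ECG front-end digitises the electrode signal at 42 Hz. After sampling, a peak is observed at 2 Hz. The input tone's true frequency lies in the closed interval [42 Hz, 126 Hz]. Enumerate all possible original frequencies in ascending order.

44 Hz, 82 Hz, 86 Hz, 124 Hz

Frequencies that alias to 2 Hz are k·fs ± 2 Hz for integer k ≥ 0.
k=0: 2 Hz.
k=1: 40 Hz, 44 Hz.
k=2: 82 Hz, 86 Hz.
k=3: 124 Hz, 128 Hz.
k=4: 166 Hz, 170 Hz.
Within [42 Hz, 126 Hz]: 44 Hz, 82 Hz, 86 Hz, 124 Hz.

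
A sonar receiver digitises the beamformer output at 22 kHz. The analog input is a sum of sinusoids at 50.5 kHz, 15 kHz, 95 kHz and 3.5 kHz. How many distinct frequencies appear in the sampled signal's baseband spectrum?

3

fs/2 = 11 kHz.
50.5 kHz mod fs = 6.5 kHz.
6.5 kHz ≤ fs/2 = 11 kHz, appears at 6.5 kHz.
15 kHz > fs/2 = 11 kHz, folds to fs − 15 kHz = 7 kHz.
95 kHz mod fs = 7 kHz.
7 kHz ≤ fs/2 = 11 kHz, appears at 7 kHz.
3.5 kHz ≤ fs/2 = 11 kHz, passes unchanged.
Distinct values: {3.5 kHz, 6.5 kHz, 7 kHz} → 3.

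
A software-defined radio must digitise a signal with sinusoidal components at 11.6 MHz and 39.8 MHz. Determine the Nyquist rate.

79.6 MHz

Highest-frequency component: 39.8 MHz.
Nyquist rate = 2 × 39.8 MHz = 79.6 MHz.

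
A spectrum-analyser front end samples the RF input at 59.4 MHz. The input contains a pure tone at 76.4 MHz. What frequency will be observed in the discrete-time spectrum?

17 MHz

76.4 MHz mod fs = 17 MHz.
17 MHz ≤ fs/2 = 29.7 MHz, appears at 17 MHz.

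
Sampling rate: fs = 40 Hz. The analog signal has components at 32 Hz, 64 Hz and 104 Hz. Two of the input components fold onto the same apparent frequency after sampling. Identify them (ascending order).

fs/2 = 20 Hz.
32 Hz > fs/2 = 20 Hz, folds to fs − 32 Hz = 8 Hz.
64 Hz mod fs = 24 Hz.
24 Hz > fs/2 = 20 Hz, folds to fs − 24 Hz = 16 Hz.
104 Hz mod fs = 24 Hz.
24 Hz > fs/2 = 20 Hz, folds to fs − 24 Hz = 16 Hz.
64 Hz and 104 Hz both map to 16 Hz.

64 Hz, 104 Hz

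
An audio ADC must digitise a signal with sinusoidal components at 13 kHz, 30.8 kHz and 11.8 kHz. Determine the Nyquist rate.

Highest-frequency component: 30.8 kHz.
Nyquist rate = 2 × 30.8 kHz = 61.6 kHz.

61.6 kHz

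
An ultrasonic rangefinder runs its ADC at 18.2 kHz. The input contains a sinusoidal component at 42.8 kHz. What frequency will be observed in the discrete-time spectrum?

42.8 kHz mod fs = 6.4 kHz.
6.4 kHz ≤ fs/2 = 9.1 kHz, appears at 6.4 kHz.

6.4 kHz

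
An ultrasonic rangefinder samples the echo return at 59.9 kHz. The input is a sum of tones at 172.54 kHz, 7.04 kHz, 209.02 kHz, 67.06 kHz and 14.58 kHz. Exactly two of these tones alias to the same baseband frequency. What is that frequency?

7.16 kHz

fs/2 = 29.95 kHz.
172.54 kHz mod fs = 52.74 kHz.
52.74 kHz > fs/2 = 29.95 kHz, folds to fs − 52.74 kHz = 7.16 kHz.
7.04 kHz ≤ fs/2 = 29.95 kHz, passes unchanged.
209.02 kHz mod fs = 29.32 kHz.
29.32 kHz ≤ fs/2 = 29.95 kHz, appears at 29.32 kHz.
67.06 kHz mod fs = 7.16 kHz.
7.16 kHz ≤ fs/2 = 29.95 kHz, appears at 7.16 kHz.
14.58 kHz ≤ fs/2 = 29.95 kHz, passes unchanged.
67.06 kHz and 172.54 kHz both map to 7.16 kHz.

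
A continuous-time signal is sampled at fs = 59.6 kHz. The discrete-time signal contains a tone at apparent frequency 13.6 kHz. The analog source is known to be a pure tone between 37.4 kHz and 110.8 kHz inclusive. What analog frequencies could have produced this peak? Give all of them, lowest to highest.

Frequencies that alias to 13.6 kHz are k·fs ± 13.6 kHz for integer k ≥ 0.
k=0: 13.6 kHz.
k=1: 46 kHz, 73.2 kHz.
k=2: 105.6 kHz, 132.8 kHz.
k=3: 165.2 kHz, 192.4 kHz.
Within [37.4 kHz, 110.8 kHz]: 46 kHz, 73.2 kHz, 105.6 kHz.

46 kHz, 73.2 kHz, 105.6 kHz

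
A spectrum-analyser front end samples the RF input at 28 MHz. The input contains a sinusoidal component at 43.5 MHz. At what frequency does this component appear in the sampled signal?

43.5 MHz mod fs = 15.5 MHz.
15.5 MHz > fs/2 = 14 MHz, folds to fs − 15.5 MHz = 12.5 MHz.

12.5 MHz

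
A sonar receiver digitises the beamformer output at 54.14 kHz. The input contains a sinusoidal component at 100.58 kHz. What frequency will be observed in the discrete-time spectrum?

100.58 kHz mod fs = 46.44 kHz.
46.44 kHz > fs/2 = 27.07 kHz, folds to fs − 46.44 kHz = 7.7 kHz.

7.7 kHz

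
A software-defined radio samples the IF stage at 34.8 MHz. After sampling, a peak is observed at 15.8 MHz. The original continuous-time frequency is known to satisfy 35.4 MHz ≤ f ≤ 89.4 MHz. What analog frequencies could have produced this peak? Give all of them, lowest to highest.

Frequencies that alias to 15.8 MHz are k·fs ± 15.8 MHz for integer k ≥ 0.
k=0: 15.8 MHz.
k=1: 19 MHz, 50.6 MHz.
k=2: 53.8 MHz, 85.4 MHz.
k=3: 88.6 MHz, 120.2 MHz.
k=4: 123.4 MHz, 155 MHz.
Within [35.4 MHz, 89.4 MHz]: 50.6 MHz, 53.8 MHz, 85.4 MHz, 88.6 MHz.

50.6 MHz, 53.8 MHz, 85.4 MHz, 88.6 MHz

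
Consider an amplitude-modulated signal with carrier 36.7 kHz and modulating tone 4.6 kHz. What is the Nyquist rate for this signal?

AM sidebands sit at fc ± fm = 32.1 kHz and 41.3 kHz.
Highest-frequency component: 41.3 kHz.
Nyquist rate = 2 × 41.3 kHz = 82.6 kHz.

82.6 kHz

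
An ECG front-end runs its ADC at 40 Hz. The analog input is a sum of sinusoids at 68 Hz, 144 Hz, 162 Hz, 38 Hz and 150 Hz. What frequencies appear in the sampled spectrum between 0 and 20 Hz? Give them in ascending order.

fs/2 = 20 Hz.
68 Hz mod fs = 28 Hz.
28 Hz > fs/2 = 20 Hz, folds to fs − 28 Hz = 12 Hz.
144 Hz mod fs = 24 Hz.
24 Hz > fs/2 = 20 Hz, folds to fs − 24 Hz = 16 Hz.
162 Hz mod fs = 2 Hz.
2 Hz ≤ fs/2 = 20 Hz, appears at 2 Hz.
38 Hz > fs/2 = 20 Hz, folds to fs − 38 Hz = 2 Hz.
150 Hz mod fs = 30 Hz.
30 Hz > fs/2 = 20 Hz, folds to fs − 30 Hz = 10 Hz.
Distinct values: {2 Hz, 10 Hz, 12 Hz, 16 Hz}.

2 Hz, 10 Hz, 12 Hz, 16 Hz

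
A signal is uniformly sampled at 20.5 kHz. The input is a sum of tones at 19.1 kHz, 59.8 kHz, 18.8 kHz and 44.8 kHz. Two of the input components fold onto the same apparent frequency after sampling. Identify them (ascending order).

fs/2 = 10.25 kHz.
19.1 kHz > fs/2 = 10.25 kHz, folds to fs − 19.1 kHz = 1.4 kHz.
59.8 kHz mod fs = 18.8 kHz.
18.8 kHz > fs/2 = 10.25 kHz, folds to fs − 18.8 kHz = 1.7 kHz.
18.8 kHz > fs/2 = 10.25 kHz, folds to fs − 18.8 kHz = 1.7 kHz.
44.8 kHz mod fs = 3.8 kHz.
3.8 kHz ≤ fs/2 = 10.25 kHz, appears at 3.8 kHz.
18.8 kHz and 59.8 kHz both map to 1.7 kHz.

18.8 kHz, 59.8 kHz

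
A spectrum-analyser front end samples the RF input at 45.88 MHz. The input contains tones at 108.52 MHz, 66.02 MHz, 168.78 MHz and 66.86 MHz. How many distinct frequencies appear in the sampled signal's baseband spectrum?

4

fs/2 = 22.94 MHz.
108.52 MHz mod fs = 16.76 MHz.
16.76 MHz ≤ fs/2 = 22.94 MHz, appears at 16.76 MHz.
66.02 MHz mod fs = 20.14 MHz.
20.14 MHz ≤ fs/2 = 22.94 MHz, appears at 20.14 MHz.
168.78 MHz mod fs = 31.14 MHz.
31.14 MHz > fs/2 = 22.94 MHz, folds to fs − 31.14 MHz = 14.74 MHz.
66.86 MHz mod fs = 20.98 MHz.
20.98 MHz ≤ fs/2 = 22.94 MHz, appears at 20.98 MHz.
Distinct values: {14.74 MHz, 16.76 MHz, 20.14 MHz, 20.98 MHz} → 4.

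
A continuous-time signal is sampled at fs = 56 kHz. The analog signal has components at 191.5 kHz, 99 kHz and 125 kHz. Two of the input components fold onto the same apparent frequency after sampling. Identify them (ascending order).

fs/2 = 28 kHz.
191.5 kHz mod fs = 23.5 kHz.
23.5 kHz ≤ fs/2 = 28 kHz, appears at 23.5 kHz.
99 kHz mod fs = 43 kHz.
43 kHz > fs/2 = 28 kHz, folds to fs − 43 kHz = 13 kHz.
125 kHz mod fs = 13 kHz.
13 kHz ≤ fs/2 = 28 kHz, appears at 13 kHz.
99 kHz and 125 kHz both map to 13 kHz.

99 kHz, 125 kHz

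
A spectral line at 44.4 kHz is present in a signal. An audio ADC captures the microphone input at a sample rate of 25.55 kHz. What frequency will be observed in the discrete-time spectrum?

6.7 kHz

44.4 kHz mod fs = 18.85 kHz.
18.85 kHz > fs/2 = 12.775 kHz, folds to fs − 18.85 kHz = 6.7 kHz.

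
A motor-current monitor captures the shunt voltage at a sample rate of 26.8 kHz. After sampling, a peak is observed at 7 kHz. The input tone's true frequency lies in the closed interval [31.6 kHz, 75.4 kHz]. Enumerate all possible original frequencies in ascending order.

33.8 kHz, 46.6 kHz, 60.6 kHz, 73.4 kHz

Frequencies that alias to 7 kHz are k·fs ± 7 kHz for integer k ≥ 0.
k=0: 7 kHz.
k=1: 19.8 kHz, 33.8 kHz.
k=2: 46.6 kHz, 60.6 kHz.
k=3: 73.4 kHz, 87.4 kHz.
k=4: 100.2 kHz, 114.2 kHz.
Within [31.6 kHz, 75.4 kHz]: 33.8 kHz, 46.6 kHz, 60.6 kHz, 73.4 kHz.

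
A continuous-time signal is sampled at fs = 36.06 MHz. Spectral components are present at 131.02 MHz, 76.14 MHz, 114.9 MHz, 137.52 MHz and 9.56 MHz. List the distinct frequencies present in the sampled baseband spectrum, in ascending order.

fs/2 = 18.03 MHz.
131.02 MHz mod fs = 22.84 MHz.
22.84 MHz > fs/2 = 18.03 MHz, folds to fs − 22.84 MHz = 13.22 MHz.
76.14 MHz mod fs = 4.02 MHz.
4.02 MHz ≤ fs/2 = 18.03 MHz, appears at 4.02 MHz.
114.9 MHz mod fs = 6.72 MHz.
6.72 MHz ≤ fs/2 = 18.03 MHz, appears at 6.72 MHz.
137.52 MHz mod fs = 29.34 MHz.
29.34 MHz > fs/2 = 18.03 MHz, folds to fs − 29.34 MHz = 6.72 MHz.
9.56 MHz ≤ fs/2 = 18.03 MHz, passes unchanged.
Distinct values: {4.02 MHz, 6.72 MHz, 9.56 MHz, 13.22 MHz}.

4.02 MHz, 6.72 MHz, 9.56 MHz, 13.22 MHz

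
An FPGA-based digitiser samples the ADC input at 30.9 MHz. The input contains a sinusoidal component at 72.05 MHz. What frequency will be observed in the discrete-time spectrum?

72.05 MHz mod fs = 10.25 MHz.
10.25 MHz ≤ fs/2 = 15.45 MHz, appears at 10.25 MHz.

10.25 MHz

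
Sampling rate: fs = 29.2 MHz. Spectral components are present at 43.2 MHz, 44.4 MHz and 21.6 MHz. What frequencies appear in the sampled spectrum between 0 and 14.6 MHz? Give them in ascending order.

7.6 MHz, 14 MHz

fs/2 = 14.6 MHz.
43.2 MHz mod fs = 14 MHz.
14 MHz ≤ fs/2 = 14.6 MHz, appears at 14 MHz.
44.4 MHz mod fs = 15.2 MHz.
15.2 MHz > fs/2 = 14.6 MHz, folds to fs − 15.2 MHz = 14 MHz.
21.6 MHz > fs/2 = 14.6 MHz, folds to fs − 21.6 MHz = 7.6 MHz.
Distinct values: {7.6 MHz, 14 MHz}.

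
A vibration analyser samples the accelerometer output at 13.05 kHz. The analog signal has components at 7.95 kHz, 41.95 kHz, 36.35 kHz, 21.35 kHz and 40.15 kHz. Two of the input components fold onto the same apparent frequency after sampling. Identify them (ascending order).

36.35 kHz, 41.95 kHz

fs/2 = 6.525 kHz.
7.95 kHz > fs/2 = 6.525 kHz, folds to fs − 7.95 kHz = 5.1 kHz.
41.95 kHz mod fs = 2.8 kHz.
2.8 kHz ≤ fs/2 = 6.525 kHz, appears at 2.8 kHz.
36.35 kHz mod fs = 10.25 kHz.
10.25 kHz > fs/2 = 6.525 kHz, folds to fs − 10.25 kHz = 2.8 kHz.
21.35 kHz mod fs = 8.3 kHz.
8.3 kHz > fs/2 = 6.525 kHz, folds to fs − 8.3 kHz = 4.75 kHz.
40.15 kHz mod fs = 1 kHz.
1 kHz ≤ fs/2 = 6.525 kHz, appears at 1 kHz.
36.35 kHz and 41.95 kHz both map to 2.8 kHz.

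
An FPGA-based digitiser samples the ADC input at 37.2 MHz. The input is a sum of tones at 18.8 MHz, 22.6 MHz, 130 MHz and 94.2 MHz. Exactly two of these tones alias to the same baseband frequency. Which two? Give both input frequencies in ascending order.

18.8 MHz, 130 MHz

fs/2 = 18.6 MHz.
18.8 MHz > fs/2 = 18.6 MHz, folds to fs − 18.8 MHz = 18.4 MHz.
22.6 MHz > fs/2 = 18.6 MHz, folds to fs − 22.6 MHz = 14.6 MHz.
130 MHz mod fs = 18.4 MHz.
18.4 MHz ≤ fs/2 = 18.6 MHz, appears at 18.4 MHz.
94.2 MHz mod fs = 19.8 MHz.
19.8 MHz > fs/2 = 18.6 MHz, folds to fs − 19.8 MHz = 17.4 MHz.
18.8 MHz and 130 MHz both map to 18.4 MHz.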